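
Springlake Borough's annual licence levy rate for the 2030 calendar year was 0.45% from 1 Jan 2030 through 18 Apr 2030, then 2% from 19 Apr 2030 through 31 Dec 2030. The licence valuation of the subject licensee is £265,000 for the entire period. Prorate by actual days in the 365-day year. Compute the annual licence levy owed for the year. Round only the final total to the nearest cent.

1 Jan – 18 Apr 2030: 108 days at 0.45% → £265,000 × 0.45% × 108/365 = £352.8493
19 Apr – 31 Dec 2030: 257 days at 2% → £265,000 × 2% × 257/365 = £3,731.7808
Total = £4,084.6301

£4,084.63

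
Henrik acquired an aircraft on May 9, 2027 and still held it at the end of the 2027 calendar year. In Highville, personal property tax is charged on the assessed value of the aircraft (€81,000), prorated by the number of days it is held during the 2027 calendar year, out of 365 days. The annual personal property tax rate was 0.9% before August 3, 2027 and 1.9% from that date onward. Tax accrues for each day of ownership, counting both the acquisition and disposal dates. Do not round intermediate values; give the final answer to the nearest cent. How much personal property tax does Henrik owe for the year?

€808.45

May 9 – August 2, 2027: 86 days at 0.9% → €81,000 × 0.9% × 86/365 = €171.7644
August 3 – December 31, 2027: 151 days at 1.9% → €81,000 × 1.9% × 151/365 = €636.6822
Total = €808.4466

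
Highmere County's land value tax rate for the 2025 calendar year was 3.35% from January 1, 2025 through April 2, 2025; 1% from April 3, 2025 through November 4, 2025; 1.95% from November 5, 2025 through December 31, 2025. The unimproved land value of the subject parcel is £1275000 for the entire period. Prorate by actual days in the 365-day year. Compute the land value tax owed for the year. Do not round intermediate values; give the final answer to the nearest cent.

£22193.73

January 1 – April 2, 2025: 92 days at 3.35% → £1275000 × 3.35% × 92/365 = £10765.8904
April 3 – November 4, 2025: 216 days at 1% → £1275000 × 1% × 216/365 = £7545.2055
November 5 – December 31, 2025: 57 days at 1.95% → £1275000 × 1.95% × 57/365 = £3882.6370
Total = £22193.7329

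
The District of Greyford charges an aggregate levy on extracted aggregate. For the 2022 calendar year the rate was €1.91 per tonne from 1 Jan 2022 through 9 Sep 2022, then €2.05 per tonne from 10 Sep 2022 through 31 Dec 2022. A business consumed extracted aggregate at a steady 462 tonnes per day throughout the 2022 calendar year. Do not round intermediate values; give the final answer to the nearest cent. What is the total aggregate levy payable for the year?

1 Jan – 9 Sep 2022: 252 days × 462 tonnes/day = 116,424 tonnes at €1.91/tonne → €222369.84
10 Sep – 31 Dec 2022: 113 days × 462 tonnes/day = 52,206 tonnes at €2.05/tonne → €107022.30

€329392.14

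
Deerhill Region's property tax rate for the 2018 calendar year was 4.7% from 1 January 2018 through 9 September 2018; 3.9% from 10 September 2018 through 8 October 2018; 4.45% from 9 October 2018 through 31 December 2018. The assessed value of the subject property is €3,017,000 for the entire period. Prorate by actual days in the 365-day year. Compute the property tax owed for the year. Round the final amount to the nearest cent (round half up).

1 January – 9 September 2018: 252 days at 4.7% → €3,017,000 × 4.7% × 252/365 = €97,899.5836
10 September – 8 October 2018: 29 days at 3.9% → €3,017,000 × 3.9% × 29/365 = €9,348.5671
9 October – 31 December 2018: 84 days at 4.45% → €3,017,000 × 4.45% × 84/365 = €30,897.3863
Total = €138,145.5370

€138,145.54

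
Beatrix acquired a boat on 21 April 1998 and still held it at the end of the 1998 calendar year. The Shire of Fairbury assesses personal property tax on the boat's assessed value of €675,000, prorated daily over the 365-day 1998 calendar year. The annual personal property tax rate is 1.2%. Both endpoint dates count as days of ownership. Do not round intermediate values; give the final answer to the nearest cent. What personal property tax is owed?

€5,658.90

Days held (21 April – 31 December 1998): 255 out of 365
Tax = €675,000 × 1.2% × 255/365 = €5,658.9041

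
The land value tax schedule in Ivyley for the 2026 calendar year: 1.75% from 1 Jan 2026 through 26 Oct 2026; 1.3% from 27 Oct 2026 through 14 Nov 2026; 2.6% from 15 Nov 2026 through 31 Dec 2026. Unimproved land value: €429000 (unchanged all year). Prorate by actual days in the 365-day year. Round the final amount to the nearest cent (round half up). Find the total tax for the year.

€7876.56

1 Jan – 26 Oct 2026: 299 days at 1.75% → €429000 × 1.75% × 299/365 = €6149.9795
27 Oct – 14 Nov 2026: 19 days at 1.3% → €429000 × 1.3% × 19/365 = €290.3096
15 Nov – 31 Dec 2026: 47 days at 2.6% → €429000 × 2.6% × 47/365 = €1436.2685
Total = €7876.5575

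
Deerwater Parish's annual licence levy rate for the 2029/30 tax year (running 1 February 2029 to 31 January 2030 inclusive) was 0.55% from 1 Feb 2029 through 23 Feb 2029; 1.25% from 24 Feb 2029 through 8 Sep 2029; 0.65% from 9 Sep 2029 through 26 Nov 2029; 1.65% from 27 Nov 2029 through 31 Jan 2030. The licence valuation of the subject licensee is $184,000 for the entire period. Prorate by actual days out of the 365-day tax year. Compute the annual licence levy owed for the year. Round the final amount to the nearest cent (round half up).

$2,112.98

1 Feb – 23 Feb 2029: 23 days at 0.55% → $184,000 × 0.55% × 23/365 = $63.7699
24 Feb – 8 Sep 2029: 197 days at 1.25% → $184,000 × 1.25% × 197/365 = $1,241.3699
9 Sep – 26 Nov 2029: 79 days at 0.65% → $184,000 × 0.65% × 79/365 = $258.8603
27 Nov 2029 – 31 Jan 2030: 66 days at 1.65% → $184,000 × 1.65% × 66/365 = $548.9753
Total = $2,112.9753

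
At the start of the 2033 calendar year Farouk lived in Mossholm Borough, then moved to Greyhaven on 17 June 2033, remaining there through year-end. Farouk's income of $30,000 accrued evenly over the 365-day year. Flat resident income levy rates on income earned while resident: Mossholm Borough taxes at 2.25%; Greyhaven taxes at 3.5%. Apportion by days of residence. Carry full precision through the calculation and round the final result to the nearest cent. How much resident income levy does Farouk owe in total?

$878.42

Mossholm Borough, 1 January – 16 June 2033: 167 days → $30,000 × 2.25% × 167/365 = $308.8356
Greyhaven, 17 June – 31 December 2033: 198 days → $30,000 × 3.5% × 198/365 = $569.5890
Total = $878.4247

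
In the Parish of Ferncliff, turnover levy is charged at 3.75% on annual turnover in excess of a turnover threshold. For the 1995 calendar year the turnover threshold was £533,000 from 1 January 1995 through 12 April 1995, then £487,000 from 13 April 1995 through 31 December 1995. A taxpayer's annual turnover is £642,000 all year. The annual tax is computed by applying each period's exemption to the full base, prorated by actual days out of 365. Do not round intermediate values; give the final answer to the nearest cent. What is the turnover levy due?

1 January – 12 April 1995: 102 days, exemption £533,000 → (£642,000 − £533,000) × 3.75% × 102/365 = £1,142.2603
13 April – 31 December 1995: 263 days, exemption £487,000 → (£642,000 − £487,000) × 3.75% × 263/365 = £4,188.1849
Total = £5,330.4452

£5,330.45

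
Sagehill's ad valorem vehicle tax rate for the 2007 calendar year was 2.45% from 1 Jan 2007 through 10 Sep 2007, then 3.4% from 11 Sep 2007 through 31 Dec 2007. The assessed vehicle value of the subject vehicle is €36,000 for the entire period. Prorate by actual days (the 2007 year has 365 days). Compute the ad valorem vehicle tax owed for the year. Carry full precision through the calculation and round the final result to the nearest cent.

€986.94

1 Jan – 10 Sep 2007: 253 days at 2.45% → €36,000 × 2.45% × 253/365 = €611.3589
11 Sep – 31 Dec 2007: 112 days at 3.4% → €36,000 × 3.4% × 112/365 = €375.5836
Total = €986.9425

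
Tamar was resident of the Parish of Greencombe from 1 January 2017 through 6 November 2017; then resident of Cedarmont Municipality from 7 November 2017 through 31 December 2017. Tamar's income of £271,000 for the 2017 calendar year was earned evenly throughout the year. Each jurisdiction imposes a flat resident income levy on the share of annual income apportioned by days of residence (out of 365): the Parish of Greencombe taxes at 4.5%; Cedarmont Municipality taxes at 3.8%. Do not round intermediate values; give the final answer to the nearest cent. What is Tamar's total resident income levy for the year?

£11,909.15

The Parish of Greencombe, 1 January – 6 November 2017: 310 days → £271,000 × 4.5% × 310/365 = £10,357.3973
Cedarmont Municipality, 7 November – 31 December 2017: 55 days → £271,000 × 3.8% × 55/365 = £1,551.7534
Total = £11,909.1507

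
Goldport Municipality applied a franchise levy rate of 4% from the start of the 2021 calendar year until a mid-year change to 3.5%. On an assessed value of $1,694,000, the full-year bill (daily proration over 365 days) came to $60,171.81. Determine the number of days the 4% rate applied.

38 days

Let d = days at the first rate; then 365 − d days at the second rate.
$1,694,000 × [4%·d + 3.5%·(365−d)] / 365 = $60,171.81
Solving gives d = 38, so the new rate took effect on February 8, 2021.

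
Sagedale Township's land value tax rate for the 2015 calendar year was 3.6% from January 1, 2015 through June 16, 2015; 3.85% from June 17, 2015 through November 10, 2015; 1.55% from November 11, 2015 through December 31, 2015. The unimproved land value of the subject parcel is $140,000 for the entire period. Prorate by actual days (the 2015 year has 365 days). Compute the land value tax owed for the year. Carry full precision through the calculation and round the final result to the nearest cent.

January 1 – June 16, 2015: 167 days at 3.6% → $140,000 × 3.6% × 167/365 = $2,305.9726
June 17 – November 10, 2015: 147 days at 3.85% → $140,000 × 3.85% × 147/365 = $2,170.7671
November 11 – December 31, 2015: 51 days at 1.55% → $140,000 × 1.55% × 51/365 = $303.2055
Total = $4,779.9452

$4,779.95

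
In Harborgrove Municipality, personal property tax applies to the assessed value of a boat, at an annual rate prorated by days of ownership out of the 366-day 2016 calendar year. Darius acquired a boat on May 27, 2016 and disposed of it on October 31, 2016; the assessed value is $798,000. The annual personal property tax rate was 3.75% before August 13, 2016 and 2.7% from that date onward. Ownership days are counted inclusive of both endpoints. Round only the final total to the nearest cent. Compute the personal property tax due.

May 27 – August 12, 2016: 78 days at 3.75% → $798,000 × 3.75% × 78/366 = $6,377.4590
August 13 – October 31, 2016: 80 days at 2.7% → $798,000 × 2.7% × 80/366 = $4,709.5082
Total = $11,086.9672

$11,086.97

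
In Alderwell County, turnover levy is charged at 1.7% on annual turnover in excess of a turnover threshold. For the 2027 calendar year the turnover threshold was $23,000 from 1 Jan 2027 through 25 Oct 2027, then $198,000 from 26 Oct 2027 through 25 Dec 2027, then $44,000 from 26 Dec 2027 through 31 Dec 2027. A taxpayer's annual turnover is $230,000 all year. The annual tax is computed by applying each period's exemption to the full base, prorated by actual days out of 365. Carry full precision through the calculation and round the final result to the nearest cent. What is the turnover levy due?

$3,015.94

1 Jan – 25 Oct 2027: 298 days, exemption $23,000 → ($230,000 − $23,000) × 1.7% × 298/365 = $2,873.0466
26 Oct – 25 Dec 2027: 61 days, exemption $198,000 → ($230,000 − $198,000) × 1.7% × 61/365 = $90.9151
26 Dec – 31 Dec 2027: 6 days, exemption $44,000 → ($230,000 − $44,000) × 1.7% × 6/365 = $51.9781
Total = $3,015.9397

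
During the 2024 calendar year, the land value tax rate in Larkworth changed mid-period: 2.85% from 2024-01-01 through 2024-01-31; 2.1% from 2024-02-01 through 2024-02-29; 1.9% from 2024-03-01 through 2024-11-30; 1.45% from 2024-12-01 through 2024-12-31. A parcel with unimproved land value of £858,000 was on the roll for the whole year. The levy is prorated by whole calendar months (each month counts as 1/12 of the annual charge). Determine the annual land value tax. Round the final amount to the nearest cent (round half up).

£16,802.50

2024-01-01 to 2024-01-31: 1 month at 2.85% → £858,000 × 2.85% × 1/12 = £2,037.7500
2024-02-01 to 2024-02-29: 1 month at 2.1% → £858,000 × 2.1% × 1/12 = £1,501.5000
2024-03-01 to 2024-11-30: 9 months at 1.9% → £858,000 × 1.9% × 9/12 = £12,226.5000
2024-12-01 to 2024-12-31: 1 month at 1.45% → £858,000 × 1.45% × 1/12 = £1,036.7500
Total = £16,802.5000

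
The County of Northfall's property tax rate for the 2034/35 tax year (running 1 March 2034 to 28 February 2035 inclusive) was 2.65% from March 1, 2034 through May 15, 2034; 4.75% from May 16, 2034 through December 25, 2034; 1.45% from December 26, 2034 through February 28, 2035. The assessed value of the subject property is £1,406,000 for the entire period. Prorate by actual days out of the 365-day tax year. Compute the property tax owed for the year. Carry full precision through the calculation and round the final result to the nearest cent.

March 1 – May 15, 2034: 76 days at 2.65% → £1,406,000 × 2.65% × 76/365 = £7,758.0384
May 16 – December 25, 2034: 224 days at 4.75% → £1,406,000 × 4.75% × 224/365 = £40,985.8630
December 26, 2034 – February 28, 2035: 65 days at 1.45% → £1,406,000 × 1.45% × 65/365 = £3,630.5616
Total = £52,374.4630

£52,374.46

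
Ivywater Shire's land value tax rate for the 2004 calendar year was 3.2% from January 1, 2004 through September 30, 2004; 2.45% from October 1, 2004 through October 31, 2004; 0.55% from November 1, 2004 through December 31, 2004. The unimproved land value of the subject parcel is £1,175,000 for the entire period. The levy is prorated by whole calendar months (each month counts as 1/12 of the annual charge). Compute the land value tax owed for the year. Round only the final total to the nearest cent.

£31,676.04

January 1 – September 30, 2004: 9 months at 3.2% → £1,175,000 × 3.2% × 9/12 = £28,200.0000
October 1 – October 31, 2004: 1 month at 2.45% → £1,175,000 × 2.45% × 1/12 = £2,398.9583
November 1 – December 31, 2004: 2 months at 0.55% → £1,175,000 × 0.55% × 2/12 = £1,077.0833
Total = £31,676.0417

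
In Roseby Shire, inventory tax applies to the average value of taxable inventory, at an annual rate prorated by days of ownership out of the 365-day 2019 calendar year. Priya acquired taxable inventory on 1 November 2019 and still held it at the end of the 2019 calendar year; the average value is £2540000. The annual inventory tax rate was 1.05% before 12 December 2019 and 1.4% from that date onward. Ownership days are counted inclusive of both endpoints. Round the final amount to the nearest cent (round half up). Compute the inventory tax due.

1 November – 11 December 2019: 41 days at 1.05% → £2540000 × 1.05% × 41/365 = £2995.8082
12 December – 31 December 2019: 20 days at 1.4% → £2540000 × 1.4% × 20/365 = £1948.4932
Total = £4944.3014

£4944.30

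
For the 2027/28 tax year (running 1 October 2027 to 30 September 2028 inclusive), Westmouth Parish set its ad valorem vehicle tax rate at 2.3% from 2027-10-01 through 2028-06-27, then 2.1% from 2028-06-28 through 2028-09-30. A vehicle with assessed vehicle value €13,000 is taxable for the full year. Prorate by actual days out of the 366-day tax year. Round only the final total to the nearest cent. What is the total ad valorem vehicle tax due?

€292.25

2027-10-01 to 2028-06-27: 271 days at 2.3% → €13,000 × 2.3% × 271/366 = €221.3907
2028-06-28 to 2028-09-30: 95 days at 2.1% → €13,000 × 2.1% × 95/366 = €70.8607
Total = €292.2514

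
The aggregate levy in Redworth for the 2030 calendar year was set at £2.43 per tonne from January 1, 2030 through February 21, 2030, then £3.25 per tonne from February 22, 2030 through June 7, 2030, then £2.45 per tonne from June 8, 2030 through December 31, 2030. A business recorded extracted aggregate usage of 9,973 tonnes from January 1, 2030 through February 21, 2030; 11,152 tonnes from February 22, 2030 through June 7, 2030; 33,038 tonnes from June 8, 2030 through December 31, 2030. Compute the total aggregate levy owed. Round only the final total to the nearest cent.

£141,421.49

January 1 – February 21, 2030: 9,973 tonnes at £2.43/tonne → £24,234.39
February 22 – June 7, 2030: 11,152 tonnes at £3.25/tonne → £36,244.00
June 8 – December 31, 2030: 33,038 tonnes at £2.45/tonne → £80,943.10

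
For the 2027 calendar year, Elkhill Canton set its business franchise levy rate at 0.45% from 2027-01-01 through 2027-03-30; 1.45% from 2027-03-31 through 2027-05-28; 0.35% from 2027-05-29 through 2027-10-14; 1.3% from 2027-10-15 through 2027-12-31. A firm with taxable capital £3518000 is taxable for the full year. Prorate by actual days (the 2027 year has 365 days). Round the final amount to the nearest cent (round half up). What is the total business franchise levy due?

2027-01-01 to 2027-03-30: 89 days at 0.45% → £3518000 × 0.45% × 89/365 = £3860.1616
2027-03-31 to 2027-05-28: 59 days at 1.45% → £3518000 × 1.45% × 59/365 = £8245.6137
2027-05-29 to 2027-10-14: 139 days at 0.35% → £3518000 × 0.35% × 139/365 = £4689.0603
2027-10-15 to 2027-12-31: 78 days at 1.3% → £3518000 × 1.3% × 78/365 = £9773.2932
Total = £26568.1288

£26568.13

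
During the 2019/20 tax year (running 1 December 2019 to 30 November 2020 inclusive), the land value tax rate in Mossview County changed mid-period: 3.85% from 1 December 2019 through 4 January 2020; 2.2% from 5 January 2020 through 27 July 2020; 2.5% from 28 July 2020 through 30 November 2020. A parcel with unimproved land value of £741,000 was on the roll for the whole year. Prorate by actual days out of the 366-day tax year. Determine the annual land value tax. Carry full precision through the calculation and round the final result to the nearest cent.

1 December 2019 – 4 January 2020: 35 days at 3.85% → £741,000 × 3.85% × 35/366 = £2,728.1352
5 January – 27 July 2020: 205 days at 2.2% → £741,000 × 2.2% × 205/366 = £9,130.9016
28 July – 30 November 2020: 126 days at 2.5% → £741,000 × 2.5% × 126/366 = £6,377.4590
Total = £18,236.4959

£18,236.50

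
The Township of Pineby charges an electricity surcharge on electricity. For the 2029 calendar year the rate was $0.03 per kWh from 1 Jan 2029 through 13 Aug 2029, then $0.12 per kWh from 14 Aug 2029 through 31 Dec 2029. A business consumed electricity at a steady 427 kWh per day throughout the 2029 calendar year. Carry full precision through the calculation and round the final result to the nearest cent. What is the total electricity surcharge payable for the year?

$10,055.85

1 Jan – 13 Aug 2029: 225 days × 427 kWh/day = 96,075 kWh at $0.03/kWh → $2,882.25
14 Aug – 31 Dec 2029: 140 days × 427 kWh/day = 59,780 kWh at $0.12/kWh → $7,173.60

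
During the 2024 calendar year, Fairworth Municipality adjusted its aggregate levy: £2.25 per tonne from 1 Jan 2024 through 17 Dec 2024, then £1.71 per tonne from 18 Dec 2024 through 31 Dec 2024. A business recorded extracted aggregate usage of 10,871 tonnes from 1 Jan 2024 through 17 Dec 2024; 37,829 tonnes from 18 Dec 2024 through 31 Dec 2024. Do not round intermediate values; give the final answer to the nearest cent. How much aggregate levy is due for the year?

1 Jan – 17 Dec 2024: 10,871 tonnes at £2.25/tonne → £24459.75
18 Dec – 31 Dec 2024: 37,829 tonnes at £1.71/tonne → £64687.59

£89147.34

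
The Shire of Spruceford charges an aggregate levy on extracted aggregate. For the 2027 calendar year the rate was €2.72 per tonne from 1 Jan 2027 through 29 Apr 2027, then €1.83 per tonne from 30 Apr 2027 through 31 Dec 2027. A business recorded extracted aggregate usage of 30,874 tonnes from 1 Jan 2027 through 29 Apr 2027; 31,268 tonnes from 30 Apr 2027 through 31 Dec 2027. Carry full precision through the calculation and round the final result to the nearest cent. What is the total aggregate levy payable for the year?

1 Jan – 29 Apr 2027: 30,874 tonnes at €2.72/tonne → €83977.28
30 Apr – 31 Dec 2027: 31,268 tonnes at €1.83/tonne → €57220.44

€141197.72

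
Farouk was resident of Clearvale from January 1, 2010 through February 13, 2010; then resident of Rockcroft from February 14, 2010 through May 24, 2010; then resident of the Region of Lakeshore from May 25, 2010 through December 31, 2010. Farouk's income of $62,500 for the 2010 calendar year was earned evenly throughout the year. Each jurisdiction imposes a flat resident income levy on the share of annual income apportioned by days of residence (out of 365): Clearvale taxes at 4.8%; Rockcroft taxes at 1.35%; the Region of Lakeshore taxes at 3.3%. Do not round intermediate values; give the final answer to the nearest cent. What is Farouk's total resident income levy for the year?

$1,841.61

Clearvale, January 1 – February 13, 2010: 44 days → $62,500 × 4.8% × 44/365 = $361.6438
Rockcroft, February 14 – May 24, 2010: 100 days → $62,500 × 1.35% × 100/365 = $231.1644
The Region of Lakeshore, May 25 – December 31, 2010: 221 days → $62,500 × 3.3% × 221/365 = $1,248.8014
Total = $1,841.6096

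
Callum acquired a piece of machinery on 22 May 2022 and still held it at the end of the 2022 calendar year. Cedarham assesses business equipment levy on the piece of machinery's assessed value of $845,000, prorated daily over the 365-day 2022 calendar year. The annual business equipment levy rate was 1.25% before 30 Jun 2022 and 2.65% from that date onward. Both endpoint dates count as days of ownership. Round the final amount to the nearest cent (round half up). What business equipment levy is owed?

22 May – 29 Jun 2022: 39 days at 1.25% → $845,000 × 1.25% × 39/365 = $1,128.5959
30 Jun – 31 Dec 2022: 185 days at 2.65% → $845,000 × 2.65% × 185/365 = $11,349.6233
Total = $12,478.2192

$12,478.22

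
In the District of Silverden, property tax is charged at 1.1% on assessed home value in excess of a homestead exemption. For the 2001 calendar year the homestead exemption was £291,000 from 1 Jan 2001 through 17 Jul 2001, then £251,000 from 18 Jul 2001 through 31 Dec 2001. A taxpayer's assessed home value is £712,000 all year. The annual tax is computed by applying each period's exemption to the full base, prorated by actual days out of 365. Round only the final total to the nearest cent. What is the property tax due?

£4,832.32

1 Jan – 17 Jul 2001: 198 days, exemption £291,000 → (£712,000 − £291,000) × 1.1% × 198/365 = £2,512.1589
18 Jul – 31 Dec 2001: 167 days, exemption £251,000 → (£712,000 − £251,000) × 1.1% × 167/365 = £2,320.1562
Total = £4,832.3151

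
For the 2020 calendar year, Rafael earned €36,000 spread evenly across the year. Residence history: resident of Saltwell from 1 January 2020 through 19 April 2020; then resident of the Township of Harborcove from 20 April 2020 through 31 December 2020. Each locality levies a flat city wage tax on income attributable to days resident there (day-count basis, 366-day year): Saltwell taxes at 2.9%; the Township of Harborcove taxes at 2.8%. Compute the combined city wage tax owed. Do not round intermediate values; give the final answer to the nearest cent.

€1,018.82

Saltwell, 1 January – 19 April 2020: 110 days → €36,000 × 2.9% × 110/366 = €313.7705
The Township of Harborcove, 20 April – 31 December 2020: 256 days → €36,000 × 2.8% × 256/366 = €705.0492
Total = €1,018.8197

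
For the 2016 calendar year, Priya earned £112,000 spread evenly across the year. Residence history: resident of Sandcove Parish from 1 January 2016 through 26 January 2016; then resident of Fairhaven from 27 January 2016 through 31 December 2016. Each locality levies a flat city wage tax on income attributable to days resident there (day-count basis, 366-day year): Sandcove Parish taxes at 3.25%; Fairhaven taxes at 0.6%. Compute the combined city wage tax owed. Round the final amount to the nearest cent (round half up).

£882.84

Sandcove Parish, 1 January – 26 January 2016: 26 days → £112,000 × 3.25% × 26/366 = £258.5792
Fairhaven, 27 January – 31 December 2016: 340 days → £112,000 × 0.6% × 340/366 = £624.2623
Total = £882.8415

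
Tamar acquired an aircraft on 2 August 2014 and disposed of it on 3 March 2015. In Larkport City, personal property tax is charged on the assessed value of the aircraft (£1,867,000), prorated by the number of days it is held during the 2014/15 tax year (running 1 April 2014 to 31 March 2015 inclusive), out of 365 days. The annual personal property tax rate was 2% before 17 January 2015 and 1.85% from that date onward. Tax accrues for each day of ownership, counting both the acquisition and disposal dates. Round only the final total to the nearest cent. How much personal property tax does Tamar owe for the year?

£21,539.55

2 August 2014 – 16 January 2015: 168 days at 2% → £1,867,000 × 2% × 168/365 = £17,186.6301
17 January – 3 March 2015: 46 days at 1.85% → £1,867,000 × 1.85% × 46/365 = £4,352.9233
Total = £21,539.5534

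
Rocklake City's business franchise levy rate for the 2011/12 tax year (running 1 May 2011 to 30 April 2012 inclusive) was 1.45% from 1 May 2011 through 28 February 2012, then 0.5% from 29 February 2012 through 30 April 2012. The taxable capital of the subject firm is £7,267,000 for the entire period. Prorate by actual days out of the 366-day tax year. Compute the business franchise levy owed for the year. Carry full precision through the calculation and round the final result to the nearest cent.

1 May 2011 – 28 February 2012: 304 days at 1.45% → £7,267,000 × 1.45% × 304/366 = £87,521.6831
29 February – 30 April 2012: 62 days at 0.5% → £7,267,000 × 0.5% × 62/366 = £6,155.1093
Total = £93,676.7923

£93,676.79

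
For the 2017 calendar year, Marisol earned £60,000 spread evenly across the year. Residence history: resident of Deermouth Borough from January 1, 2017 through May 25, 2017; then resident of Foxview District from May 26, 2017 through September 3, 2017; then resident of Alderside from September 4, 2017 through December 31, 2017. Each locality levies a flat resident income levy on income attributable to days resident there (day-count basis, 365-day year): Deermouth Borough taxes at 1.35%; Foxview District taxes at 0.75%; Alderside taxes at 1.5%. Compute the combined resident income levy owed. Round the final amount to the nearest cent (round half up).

£739.73

Deermouth Borough, January 1 – May 25, 2017: 145 days → £60,000 × 1.35% × 145/365 = £321.7808
Foxview District, May 26 – September 3, 2017: 101 days → £60,000 × 0.75% × 101/365 = £124.5205
Alderside, September 4 – December 31, 2017: 119 days → £60,000 × 1.5% × 119/365 = £293.4247
Total = £739.7260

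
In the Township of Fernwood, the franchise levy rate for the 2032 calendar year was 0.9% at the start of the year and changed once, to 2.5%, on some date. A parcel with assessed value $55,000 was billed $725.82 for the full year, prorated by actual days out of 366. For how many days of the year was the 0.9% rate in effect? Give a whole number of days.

270 days

Let d = days at the first rate; then 366 − d days at the second rate.
$55,000 × [0.9%·d + 2.5%·(366−d)] / 366 = $725.82
Solving gives d = 270, so the new rate took effect on 27 September 2032.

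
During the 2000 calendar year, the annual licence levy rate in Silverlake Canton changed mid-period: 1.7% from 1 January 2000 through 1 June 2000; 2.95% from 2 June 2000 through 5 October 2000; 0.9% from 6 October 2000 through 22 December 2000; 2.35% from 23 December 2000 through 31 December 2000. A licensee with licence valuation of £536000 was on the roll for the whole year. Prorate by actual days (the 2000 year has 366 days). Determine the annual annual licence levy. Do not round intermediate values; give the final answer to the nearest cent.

£10590.39

1 January – 1 June 2000: 153 days at 1.7% → £536000 × 1.7% × 153/366 = £3809.1148
2 June – 5 October 2000: 126 days at 2.95% → £536000 × 2.95% × 126/366 = £5443.4754
6 October – 22 December 2000: 78 days at 0.9% → £536000 × 0.9% × 78/366 = £1028.0656
23 December – 31 December 2000: 9 days at 2.35% → £536000 × 2.35% × 9/366 = £309.7377
Total = £10590.3934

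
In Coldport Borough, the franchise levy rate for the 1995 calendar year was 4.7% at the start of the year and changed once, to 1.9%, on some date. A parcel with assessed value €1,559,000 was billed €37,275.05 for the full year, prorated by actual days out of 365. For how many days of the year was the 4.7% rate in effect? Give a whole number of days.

64 days

Let d = days at the first rate; then 365 − d days at the second rate.
€1,559,000 × [4.7%·d + 1.9%·(365−d)] / 365 = €37,275.05
Solving gives d = 64, so the new rate took effect on March 6, 1995.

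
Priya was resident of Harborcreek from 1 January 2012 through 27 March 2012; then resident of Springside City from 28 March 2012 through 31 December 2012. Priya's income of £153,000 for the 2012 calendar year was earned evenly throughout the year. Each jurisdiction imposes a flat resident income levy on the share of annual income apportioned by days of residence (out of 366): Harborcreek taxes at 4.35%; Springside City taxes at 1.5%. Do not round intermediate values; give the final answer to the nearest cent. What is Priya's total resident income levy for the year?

Harborcreek, 1 January – 27 March 2012: 87 days → £153,000 × 4.35% × 87/366 = £1,582.0451
Springside City, 28 March – 31 December 2012: 279 days → £153,000 × 1.5% × 279/366 = £1,749.4672
Total = £3,331.5123

£3,331.51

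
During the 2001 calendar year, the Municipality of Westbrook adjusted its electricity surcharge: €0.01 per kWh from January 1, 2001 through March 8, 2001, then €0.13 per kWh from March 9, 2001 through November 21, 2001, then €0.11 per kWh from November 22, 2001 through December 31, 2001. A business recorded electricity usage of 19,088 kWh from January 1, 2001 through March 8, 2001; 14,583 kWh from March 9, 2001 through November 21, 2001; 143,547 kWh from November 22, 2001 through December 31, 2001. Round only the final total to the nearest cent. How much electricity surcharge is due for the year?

January 1 – March 8, 2001: 19,088 kWh at €0.01/kWh → €190.88
March 9 – November 21, 2001: 14,583 kWh at €0.13/kWh → €1,895.79
November 22 – December 31, 2001: 143,547 kWh at €0.11/kWh → €15,790.17

€17,876.84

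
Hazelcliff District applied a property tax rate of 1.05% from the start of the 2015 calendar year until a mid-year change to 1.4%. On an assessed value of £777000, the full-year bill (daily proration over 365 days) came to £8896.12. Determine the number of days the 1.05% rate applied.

266 days

Let d = days at the first rate; then 365 − d days at the second rate.
£777000 × [1.05%·d + 1.4%·(365−d)] / 365 = £8896.12
Solving gives d = 266, so the new rate took effect on 24 September 2015.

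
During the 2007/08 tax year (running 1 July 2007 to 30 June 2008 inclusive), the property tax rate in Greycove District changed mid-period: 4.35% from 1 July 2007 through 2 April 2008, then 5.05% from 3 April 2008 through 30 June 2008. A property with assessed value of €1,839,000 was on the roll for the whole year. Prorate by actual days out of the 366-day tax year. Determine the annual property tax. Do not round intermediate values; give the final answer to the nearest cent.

1 July 2007 – 2 April 2008: 277 days at 4.35% → €1,839,000 × 4.35% × 277/366 = €60,543.7992
3 April – 30 June 2008: 89 days at 5.05% → €1,839,000 × 5.05% × 89/366 = €22,583.0205
Total = €83,126.8197

€83,126.82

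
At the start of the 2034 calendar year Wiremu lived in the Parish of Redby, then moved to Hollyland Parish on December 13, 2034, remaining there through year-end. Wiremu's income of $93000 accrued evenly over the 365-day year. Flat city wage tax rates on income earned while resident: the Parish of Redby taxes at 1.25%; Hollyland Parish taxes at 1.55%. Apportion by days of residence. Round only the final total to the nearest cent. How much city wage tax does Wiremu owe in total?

$1177.02

The Parish of Redby, January 1 – December 12, 2034: 346 days → $93000 × 1.25% × 346/365 = $1101.9863
Hollyland Parish, December 13 – December 31, 2034: 19 days → $93000 × 1.55% × 19/365 = $75.0370
Total = $1177.0233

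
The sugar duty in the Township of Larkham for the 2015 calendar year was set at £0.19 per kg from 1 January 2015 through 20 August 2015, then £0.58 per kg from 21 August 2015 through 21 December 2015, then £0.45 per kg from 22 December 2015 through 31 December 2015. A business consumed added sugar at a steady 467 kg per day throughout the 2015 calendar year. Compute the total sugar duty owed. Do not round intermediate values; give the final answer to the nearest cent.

1 January – 20 August 2015: 232 days × 467 kg/day = 108,344 kg at £0.19/kg → £20,585.36
21 August – 21 December 2015: 123 days × 467 kg/day = 57,441 kg at £0.58/kg → £33,315.78
22 December – 31 December 2015: 10 days × 467 kg/day = 4,670 kg at £0.45/kg → £2,101.50

£56,002.64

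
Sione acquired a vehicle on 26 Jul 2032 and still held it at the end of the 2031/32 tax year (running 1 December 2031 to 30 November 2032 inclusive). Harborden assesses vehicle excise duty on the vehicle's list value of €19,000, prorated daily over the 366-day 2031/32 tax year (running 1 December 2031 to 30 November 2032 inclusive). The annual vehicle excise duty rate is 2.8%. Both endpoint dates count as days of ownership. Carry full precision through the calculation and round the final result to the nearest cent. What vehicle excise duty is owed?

Days held (26 Jul – 30 Nov 2032): 128 out of 366
Tax = €19,000 × 2.8% × 128/366 = €186.0546

€186.05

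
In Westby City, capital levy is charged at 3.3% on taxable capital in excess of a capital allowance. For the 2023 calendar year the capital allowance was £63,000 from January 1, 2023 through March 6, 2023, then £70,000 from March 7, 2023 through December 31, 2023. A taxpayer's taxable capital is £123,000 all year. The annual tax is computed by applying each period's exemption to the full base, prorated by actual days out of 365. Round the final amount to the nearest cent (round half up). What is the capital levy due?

January 1 – March 6, 2023: 65 days, exemption £63,000 → (£123,000 − £63,000) × 3.3% × 65/365 = £352.6027
March 7 – December 31, 2023: 300 days, exemption £70,000 → (£123,000 − £70,000) × 3.3% × 300/365 = £1,437.5342
Total = £1,790.1370

£1,790.14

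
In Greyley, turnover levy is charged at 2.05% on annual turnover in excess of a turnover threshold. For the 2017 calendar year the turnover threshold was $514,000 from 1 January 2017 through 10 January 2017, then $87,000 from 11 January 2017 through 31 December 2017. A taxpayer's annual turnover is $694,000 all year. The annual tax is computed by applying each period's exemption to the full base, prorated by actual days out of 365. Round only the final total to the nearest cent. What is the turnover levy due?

1 January – 10 January 2017: 10 days, exemption $514,000 → ($694,000 − $514,000) × 2.05% × 10/365 = $101.0959
11 January – 31 December 2017: 355 days, exemption $87,000 → ($694,000 − $87,000) × 2.05% × 355/365 = $12,102.5822
Total = $12,203.6781

$12,203.68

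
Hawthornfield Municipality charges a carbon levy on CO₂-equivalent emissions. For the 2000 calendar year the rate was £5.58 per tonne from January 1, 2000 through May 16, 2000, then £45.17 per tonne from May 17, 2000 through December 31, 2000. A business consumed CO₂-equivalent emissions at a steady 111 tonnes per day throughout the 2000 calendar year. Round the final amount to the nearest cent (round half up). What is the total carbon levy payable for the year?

£1233031.29

January 1 – May 16, 2000: 137 days × 111 tonnes/day = 15,207 tonnes at £5.58/tonne → £84855.06
May 17 – December 31, 2000: 229 days × 111 tonnes/day = 25,419 tonnes at £45.17/tonne → £1148176.23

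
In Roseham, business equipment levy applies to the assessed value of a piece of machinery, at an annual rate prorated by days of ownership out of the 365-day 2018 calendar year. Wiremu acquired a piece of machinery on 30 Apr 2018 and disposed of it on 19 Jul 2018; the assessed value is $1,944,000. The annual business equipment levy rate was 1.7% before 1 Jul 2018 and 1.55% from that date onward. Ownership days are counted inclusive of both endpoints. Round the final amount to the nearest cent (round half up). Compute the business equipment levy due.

30 Apr – 30 Jun 2018: 62 days at 1.7% → $1,944,000 × 1.7% × 62/365 = $5,613.6329
1 Jul – 19 Jul 2018: 19 days at 1.55% → $1,944,000 × 1.55% × 19/365 = $1,568.5151
Total = $7,182.1479

$7,182.15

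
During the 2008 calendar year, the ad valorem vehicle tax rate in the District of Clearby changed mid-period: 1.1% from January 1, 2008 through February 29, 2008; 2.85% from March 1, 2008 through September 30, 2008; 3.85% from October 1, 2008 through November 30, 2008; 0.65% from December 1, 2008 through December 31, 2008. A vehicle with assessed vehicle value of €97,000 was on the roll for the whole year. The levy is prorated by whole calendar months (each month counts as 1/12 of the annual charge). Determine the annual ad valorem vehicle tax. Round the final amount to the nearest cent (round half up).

January 1 – February 29, 2008: 2 months at 1.1% → €97,000 × 1.1% × 2/12 = €177.8333
March 1 – September 30, 2008: 7 months at 2.85% → €97,000 × 2.85% × 7/12 = €1,612.6250
October 1 – November 30, 2008: 2 months at 3.85% → €97,000 × 3.85% × 2/12 = €622.4167
December 1 – December 31, 2008: 1 month at 0.65% → €97,000 × 0.65% × 1/12 = €52.5417
Total = €2,465.4167

€2,465.42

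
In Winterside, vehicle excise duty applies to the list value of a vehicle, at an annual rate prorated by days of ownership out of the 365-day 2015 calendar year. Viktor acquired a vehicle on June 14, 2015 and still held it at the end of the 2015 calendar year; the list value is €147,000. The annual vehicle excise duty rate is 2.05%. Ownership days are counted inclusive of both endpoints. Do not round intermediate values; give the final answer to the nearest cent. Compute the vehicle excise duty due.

€1,659.49

Days held (June 14 – December 31, 2015): 201 out of 365
Tax = €147,000 × 2.05% × 201/365 = €1,659.4890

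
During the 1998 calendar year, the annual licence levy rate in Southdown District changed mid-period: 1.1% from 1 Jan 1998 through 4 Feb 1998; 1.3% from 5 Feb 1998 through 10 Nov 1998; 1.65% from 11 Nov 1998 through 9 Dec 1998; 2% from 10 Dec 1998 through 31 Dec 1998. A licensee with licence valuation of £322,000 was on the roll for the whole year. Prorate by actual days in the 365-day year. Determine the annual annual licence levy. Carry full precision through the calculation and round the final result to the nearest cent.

£4,349.65

1 Jan – 4 Feb 1998: 35 days at 1.1% → £322,000 × 1.1% × 35/365 = £339.6438
5 Feb – 10 Nov 1998: 279 days at 1.3% → £322,000 × 1.3% × 279/365 = £3,199.7096
11 Nov – 9 Dec 1998: 29 days at 1.65% → £322,000 × 1.65% × 29/365 = £422.1288
10 Dec – 31 Dec 1998: 22 days at 2% → £322,000 × 2% × 22/365 = £388.1644
Total = £4,349.6466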